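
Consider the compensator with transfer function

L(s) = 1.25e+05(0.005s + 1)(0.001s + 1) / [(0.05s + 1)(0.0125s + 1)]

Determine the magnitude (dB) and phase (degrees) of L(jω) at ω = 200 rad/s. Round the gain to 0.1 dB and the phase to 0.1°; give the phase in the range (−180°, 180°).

At ω = 200 rad/s:
zero (1 + j200·0.005) = 1 + j1 → |·| ≈ 1.4142, ∠ ≈ 45.00°
zero (1 + j200·0.001) = 1 + j0.2 → |·| ≈ 1.0198, ∠ ≈ 11.31°
pole (1 + j200·0.05) = 1 + j10 → |·| ≈ 10.05, ∠ ≈ 84.29°
pole (1 + j200·0.0125) = 1 + j2.5 → |·| ≈ 2.6926, ∠ ≈ 68.20°
|L| = 1.25e+05 · 1.4142 · 1.0198 / (10.05 · 2.6926) ≈ 6661.9
Gain = 20 log₁₀(6661.9) ≈ 76.47 dB
∠L = (45.00° + 11.31°) − (84.29° + 68.20°) = -96.18°

76.5 dB, -96.2°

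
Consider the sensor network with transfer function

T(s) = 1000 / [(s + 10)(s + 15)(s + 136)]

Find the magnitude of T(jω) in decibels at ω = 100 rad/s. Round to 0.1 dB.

-64.7 dB

At s = jω = j100:
pole (s+10): 10 + j100 → |·| = √(10²+100²) = √10100 ≈ 100.5, ∠ = arctan(100/10) ≈ 84.29°
pole (s+15): 15 + j100 → |·| = √(15²+100²) = √10225 ≈ 101.12, ∠ = arctan(100/15) ≈ 81.47°
pole (s+136): 136 + j100 → |·| = √(136²+100²) = √28496 ≈ 168.81, ∠ = arctan(100/136) ≈ 36.33°
|T| = 1000 / 1.7155e+06 ≈ 0.00058292
Gain = 20 log₁₀(0.00058292) ≈ -64.69 dB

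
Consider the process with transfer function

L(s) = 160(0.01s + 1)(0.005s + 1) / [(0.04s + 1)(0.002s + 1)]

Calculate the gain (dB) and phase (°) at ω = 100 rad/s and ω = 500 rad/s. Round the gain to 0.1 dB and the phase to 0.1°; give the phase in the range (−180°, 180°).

At ω = 100 rad/s:
zero (1 + j100·0.01) = 1 + j1 → |·| ≈ 1.4142, ∠ ≈ 45.00°
zero (1 + j100·0.005) = 1 + j0.5 → |·| ≈ 1.118, ∠ ≈ 26.57°
pole (1 + j100·0.04) = 1 + j4 → |·| ≈ 4.1231, ∠ ≈ 75.96°
pole (1 + j100·0.002) = 1 + j0.2 → |·| ≈ 1.0198, ∠ ≈ 11.31°
|L| = 160 · 1.4142 · 1.118 / (4.1231 · 1.0198) ≈ 60.164
Gain = 20 log₁₀(60.164) ≈ 35.59 dB
∠L = (45.00° + 26.57°) − (75.96° + 11.31°) = -15.70°

At ω = 500 rad/s:
zero (1 + j500·0.01) = 1 + j5 → |·| ≈ 5.099, ∠ ≈ 78.69°
zero (1 + j500·0.005) = 1 + j2.5 → |·| ≈ 2.6926, ∠ ≈ 68.20°
pole (1 + j500·0.04) = 1 + j20 → |·| ≈ 20.025, ∠ ≈ 87.14°
pole (1 + j500·0.002) = 1 + j1 → |·| ≈ 1.4142, ∠ ≈ 45.00°
|L| = 160 · 5.099 · 2.6926 / (20.025 · 1.4142) ≈ 77.57
Gain = 20 log₁₀(77.57) ≈ 37.79 dB
∠L = (78.69° + 68.20°) − (87.14° + 45.00°) = 14.75°

ω = 100: 35.6 dB, -15.7°; ω = 500: 37.8 dB, 14.8°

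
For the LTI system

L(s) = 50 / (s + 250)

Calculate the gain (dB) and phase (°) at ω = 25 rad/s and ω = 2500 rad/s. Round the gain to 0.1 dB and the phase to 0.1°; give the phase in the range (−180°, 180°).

Substitute s = j25:
Numerator: 50 = 50 + j0
Denominator: (j25) + 250 = 250 + j25
|N| = √(50² + 0²) ≈ 50, ∠N ≈ 0.00°
|D| = √(250² + 25²) ≈ 251.25, ∠D ≈ 5.71°
|L| = 50 / 251.25 ≈ 0.199
Gain = 20 log₁₀(0.199) ≈ -14.02 dB
∠L = 0.00° − 5.71° = -5.71°

Substitute s = j2500:
Numerator: 50 = 50 + j0
Denominator: (j2500) + 250 = 250 + j2500
|N| = √(50² + 0²) ≈ 50, ∠N ≈ 0.00°
|D| = √(250² + 2500²) ≈ 2512.5, ∠D ≈ 84.29°
|L| = 50 / 2512.5 ≈ 0.0199
Gain = 20 log₁₀(0.0199) ≈ -34.02 dB
∠L = 0.00° − 84.29° = -84.29°

ω = 25: -14.0 dB, -5.7°; ω = 2500: -34.0 dB, -84.3°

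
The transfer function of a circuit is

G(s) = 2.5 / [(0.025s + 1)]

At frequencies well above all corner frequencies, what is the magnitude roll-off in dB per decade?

-20 dB/decade

Each pole contributes −20 dB/decade at high frequency; each zero contributes +20 dB/decade.
Net: 0 zero(s) − 1 pole(s) → -20 dB/decade.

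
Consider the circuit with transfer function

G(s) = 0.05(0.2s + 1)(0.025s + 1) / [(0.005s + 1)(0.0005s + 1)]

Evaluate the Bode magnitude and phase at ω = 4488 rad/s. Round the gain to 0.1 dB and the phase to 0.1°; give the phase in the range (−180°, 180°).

At ω = 4488 rad/s:
zero (1 + j4488·0.2) = 1 + j897.6 → |·| ≈ 897.6, ∠ ≈ 89.94°
zero (1 + j4488·0.025) = 1 + j112.2 → |·| ≈ 112.2, ∠ ≈ 89.49°
pole (1 + j4488·0.005) = 1 + j22.44 → |·| ≈ 22.462, ∠ ≈ 87.45°
pole (1 + j4488·0.0005) = 1 + j2.244 → |·| ≈ 2.4567, ∠ ≈ 65.98°
|G| = 0.05 · 897.6 · 112.2 / (22.462 · 2.4567) ≈ 91.253
Gain = 20 log₁₀(91.253) ≈ 39.20 dB
∠G = (89.94° + 89.49°) − (87.45° + 65.98°) = 26.00°

39.2 dB, 26.0°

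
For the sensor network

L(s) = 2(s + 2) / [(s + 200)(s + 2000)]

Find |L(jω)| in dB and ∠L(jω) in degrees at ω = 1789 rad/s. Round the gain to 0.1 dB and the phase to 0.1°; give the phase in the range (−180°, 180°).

At s = jω = j1789:
zero (s+2): 2 + j1789 → |·| = √(2²+1789²) = √3200525 ≈ 1789, ∠ = arctan(1789/2) ≈ 89.94°
pole (s+200): 200 + j1789 → |·| = √(200²+1789²) = √3240521 ≈ 1800.1, ∠ = arctan(1789/200) ≈ 83.62°
pole (s+2000): 2000 + j1789 → |·| = √(2000²+1789²) = √7200521 ≈ 2683.4, ∠ = arctan(1789/2000) ≈ 41.81°
|L| = 2 · 1789 / 4.8304e+06 ≈ 0.00074073
Gain = 20 log₁₀(0.00074073) ≈ -62.61 dB
∠L = 89.94° − 125.43° = -35.49°

-62.6 dB, -35.5°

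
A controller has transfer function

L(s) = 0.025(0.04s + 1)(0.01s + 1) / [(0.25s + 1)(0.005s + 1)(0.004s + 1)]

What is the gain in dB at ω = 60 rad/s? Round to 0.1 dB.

-46.6 dB

At ω = 60 rad/s:
zero (1 + j60·0.04) = 1 + j2.4 → |·| ≈ 2.6, ∠ ≈ 67.38°
zero (1 + j60·0.01) = 1 + j0.6 → |·| ≈ 1.1662, ∠ ≈ 30.96°
pole (1 + j60·0.25) = 1 + j15 → |·| ≈ 15.033, ∠ ≈ 86.19°
pole (1 + j60·0.005) = 1 + j0.3 → |·| ≈ 1.044, ∠ ≈ 16.70°
pole (1 + j60·0.004) = 1 + j0.24 → |·| ≈ 1.0284, ∠ ≈ 13.50°
|L| = 0.025 · 2.6 · 1.1662 / (15.033 · 1.044 · 1.0284) ≈ 0.0046965
Gain = 20 log₁₀(0.0046965) ≈ -46.56 dB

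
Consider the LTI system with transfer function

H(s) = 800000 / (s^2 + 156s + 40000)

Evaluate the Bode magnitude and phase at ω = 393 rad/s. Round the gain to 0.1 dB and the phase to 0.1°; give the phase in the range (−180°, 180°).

15.8 dB, -151.8°

At s = jω = j393:
quadratic: (j393)² + 156·j393 + 40000 = -114449 + j61308 → |·| ≈ 1.2984e+05, ∠ ≈ 151.82°
|H| = 800000 / 1.2984e+05 ≈ 6.1614
Gain = 20 log₁₀(6.1614) ≈ 15.79 dB
∠H = 0.00° − 151.82° = -151.82°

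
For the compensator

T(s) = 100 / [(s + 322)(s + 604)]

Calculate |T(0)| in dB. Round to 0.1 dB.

-65.8 dB

T(0) = 100 / (322·604) ≈ 0.00051417
20 log₁₀(0.00051417) ≈ -65.78 dB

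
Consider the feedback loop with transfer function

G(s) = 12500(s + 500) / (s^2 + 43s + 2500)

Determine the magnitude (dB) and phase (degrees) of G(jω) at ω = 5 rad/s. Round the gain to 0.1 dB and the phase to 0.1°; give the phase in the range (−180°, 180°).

At s = jω = j5:
zero (s+500): 500 + j5 → |·| = √(500²+5²) = √250025 ≈ 500.02, ∠ = arctan(5/500) ≈ 0.57°
quadratic: (j5)² + 43·j5 + 2500 = 2475 + j215 → |·| ≈ 2484.3, ∠ ≈ 4.96°
|G| = 12500 · 500.02 / 2484.3 ≈ 2515.9
Gain = 20 log₁₀(2515.9) ≈ 68.01 dB
∠G = 0.57° − 4.96° = -4.39°

68.0 dB, -4.4°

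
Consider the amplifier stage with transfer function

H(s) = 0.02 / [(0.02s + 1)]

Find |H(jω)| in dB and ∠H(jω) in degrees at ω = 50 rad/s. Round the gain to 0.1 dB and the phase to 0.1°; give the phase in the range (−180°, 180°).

-37.0 dB, -45.0°

At ω = 50 rad/s:
pole (1 + j50·0.02) = 1 + j1 → |·| ≈ 1.4142, ∠ ≈ 45.00°
|H| = 0.02 · 1 / (1.4142) ≈ 0.014142
Gain = 20 log₁₀(0.014142) ≈ -36.99 dB
∠H = (0°) − (45.00°) = -45.00°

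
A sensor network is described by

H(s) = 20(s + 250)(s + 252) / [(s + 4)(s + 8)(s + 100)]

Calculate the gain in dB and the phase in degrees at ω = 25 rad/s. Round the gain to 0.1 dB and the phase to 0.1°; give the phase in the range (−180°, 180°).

25.4 dB, -155.8°

At s = jω = j25:
zero (s+250): 250 + j25 → |·| = √(250²+25²) = √63125 ≈ 251.25, ∠ = arctan(25/250) ≈ 5.71°
zero (s+252): 252 + j25 → |·| = √(252²+25²) = √64129 ≈ 253.24, ∠ = arctan(25/252) ≈ 5.67°
pole (s+4): 4 + j25 → |·| = √(4²+25²) = √641 ≈ 25.318, ∠ = arctan(25/4) ≈ 80.91°
pole (s+8): 8 + j25 → |·| = √(8²+25²) = √689 ≈ 26.249, ∠ = arctan(25/8) ≈ 72.26°
pole (s+100): 100 + j25 → |·| = √(100²+25²) = √10625 ≈ 103.08, ∠ = arctan(25/100) ≈ 14.04°
|H| = 20 · 63627 / 68504 ≈ 18.576
Gain = 20 log₁₀(18.576) ≈ 25.38 dB
∠H = 11.38° − 167.21° = -155.83°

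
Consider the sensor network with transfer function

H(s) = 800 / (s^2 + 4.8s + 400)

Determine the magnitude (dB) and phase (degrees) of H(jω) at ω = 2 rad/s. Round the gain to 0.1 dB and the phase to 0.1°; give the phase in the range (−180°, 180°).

At s = jω = j2:
quadratic: (j2)² + 4.8·j2 + 400 = 396 + j9.6 → |·| ≈ 396.12, ∠ ≈ 1.39°
|H| = 800 / 396.12 ≈ 2.0196
Gain = 20 log₁₀(2.0196) ≈ 6.11 dB
∠H = 0.00° − 1.39° = -1.39°

6.1 dB, -1.4°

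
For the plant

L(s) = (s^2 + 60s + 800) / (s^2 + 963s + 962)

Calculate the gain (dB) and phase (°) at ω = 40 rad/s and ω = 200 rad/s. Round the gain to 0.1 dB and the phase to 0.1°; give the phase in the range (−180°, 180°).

Substitute s = j40:
Numerator: (j40)^2 + 60(j40) + 800 = -800 + j2400
Denominator: (j40)^2 + 963(j40) + 962 = -638 + j38520
|N| = √(800² + 2400²) ≈ 2529.8, ∠N ≈ 108.43°
|D| = √(638² + 38520²) ≈ 38525, ∠D ≈ 90.95°
|L| = 2529.8 / 38525 ≈ 0.065666
Gain = 20 log₁₀(0.065666) ≈ -23.65 dB
∠L = 108.43° − 90.95° = 17.48°

Substitute s = j200:
Numerator: (j200)^2 + 60(j200) + 800 = -39200 + j12000
Denominator: (j200)^2 + 963(j200) + 962 = -39038 + j192600
|N| = √(39200² + 12000²) ≈ 40996, ∠N ≈ 162.98°
|D| = √(39038² + 192600²) ≈ 1.9652e+05, ∠D ≈ 101.46°
|L| = 40996 / 1.9652e+05 ≈ 0.20861
Gain = 20 log₁₀(0.20861) ≈ -13.61 dB
∠L = 162.98° − 101.46° = 61.52°

ω = 40: -23.7 dB, 17.5°; ω = 200: -13.6 dB, 61.5°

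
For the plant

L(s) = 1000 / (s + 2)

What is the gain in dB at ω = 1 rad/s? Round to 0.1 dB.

At s = jω = j1:
pole (s+2): 2 + j1 → |·| = √(2²+1²) = √5 ≈ 2.2361, ∠ = arctan(1/2) ≈ 26.57°
|L| = 1000 / 2.2361 ≈ 447.21
Gain = 20 log₁₀(447.21) ≈ 53.01 dB

53.0 dB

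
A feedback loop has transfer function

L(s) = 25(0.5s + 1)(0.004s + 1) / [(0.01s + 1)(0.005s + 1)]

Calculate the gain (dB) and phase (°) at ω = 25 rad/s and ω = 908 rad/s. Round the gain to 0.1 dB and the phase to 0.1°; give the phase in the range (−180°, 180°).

ω = 25: 49.6 dB, 70.0°; ω = 908: 60.1 dB, 3.2°

At ω = 25 rad/s:
zero (1 + j25·0.5) = 1 + j12.5 → |·| ≈ 12.54, ∠ ≈ 85.43°
zero (1 + j25·0.004) = 1 + j0.1 → |·| ≈ 1.005, ∠ ≈ 5.71°
pole (1 + j25·0.01) = 1 + j0.25 → |·| ≈ 1.0308, ∠ ≈ 14.04°
pole (1 + j25·0.005) = 1 + j0.125 → |·| ≈ 1.0078, ∠ ≈ 7.13°
|L| = 25 · 12.54 · 1.005 / (1.0308 · 1.0078) ≈ 303.29
Gain = 20 log₁₀(303.29) ≈ 49.64 dB
∠L = (85.43° + 5.71°) − (14.04° + 7.13°) = 69.97°

At ω = 908 rad/s:
zero (1 + j908·0.5) = 1 + j454 → |·| ≈ 454, ∠ ≈ 89.87°
zero (1 + j908·0.004) = 1 + j3.632 → |·| ≈ 3.7672, ∠ ≈ 74.61°
pole (1 + j908·0.01) = 1 + j9.08 → |·| ≈ 9.1349, ∠ ≈ 83.72°
pole (1 + j908·0.005) = 1 + j4.54 → |·| ≈ 4.6488, ∠ ≈ 77.58°
|L| = 25 · 454 · 3.7672 / (9.1349 · 4.6488) ≈ 1006.9
Gain = 20 log₁₀(1006.9) ≈ 60.06 dB
∠L = (89.87° + 74.61°) − (83.72° + 77.58°) = 3.18°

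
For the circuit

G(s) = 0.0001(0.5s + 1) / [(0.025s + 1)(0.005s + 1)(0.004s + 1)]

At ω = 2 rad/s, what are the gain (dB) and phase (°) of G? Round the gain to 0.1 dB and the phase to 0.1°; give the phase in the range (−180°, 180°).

At ω = 2 rad/s:
zero (1 + j2·0.5) = 1 + j1 → |·| ≈ 1.4142, ∠ ≈ 45.00°
pole (1 + j2·0.025) = 1 + j0.05 → |·| ≈ 1.0012, ∠ ≈ 2.86°
pole (1 + j2·0.005) = 1 + j0.01 → |·| ≈ 1, ∠ ≈ 0.57°
pole (1 + j2·0.004) = 1 + j0.008 → |·| ≈ 1, ∠ ≈ 0.46°
|G| = 0.0001 · 1.4142 / (1.0012 · 1 · 1) ≈ 0.00014125
Gain = 20 log₁₀(0.00014125) ≈ -77.00 dB
∠G = (45.00°) − (2.86° + 0.57° + 0.46°) = 41.11°

-77.0 dB, 41.1°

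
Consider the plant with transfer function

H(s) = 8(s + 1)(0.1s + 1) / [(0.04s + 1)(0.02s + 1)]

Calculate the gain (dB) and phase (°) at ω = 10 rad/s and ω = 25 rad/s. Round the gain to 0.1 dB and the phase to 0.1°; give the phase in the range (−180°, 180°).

At ω = 10 rad/s:
zero (1 + j10·1) = 1 + j10 → |·| ≈ 10.05, ∠ ≈ 84.29°
zero (1 + j10·0.1) = 1 + j1 → |·| ≈ 1.4142, ∠ ≈ 45.00°
pole (1 + j10·0.04) = 1 + j0.4 → |·| ≈ 1.077, ∠ ≈ 21.80°
pole (1 + j10·0.02) = 1 + j0.2 → |·| ≈ 1.0198, ∠ ≈ 11.31°
|H| = 8 · 10.05 · 1.4142 / (1.077 · 1.0198) ≈ 103.52
Gain = 20 log₁₀(103.52) ≈ 40.30 dB
∠H = (84.29° + 45.00°) − (21.80° + 11.31°) = 96.18°

At ω = 25 rad/s:
zero (1 + j25·1) = 1 + j25 → |·| ≈ 25.02, ∠ ≈ 87.71°
zero (1 + j25·0.1) = 1 + j2.5 → |·| ≈ 2.6926, ∠ ≈ 68.20°
pole (1 + j25·0.04) = 1 + j1 → |·| ≈ 1.4142, ∠ ≈ 45.00°
pole (1 + j25·0.02) = 1 + j0.5 → |·| ≈ 1.118, ∠ ≈ 26.57°
|H| = 8 · 25.02 · 2.6926 / (1.4142 · 1.118) ≈ 340.88
Gain = 20 log₁₀(340.88) ≈ 50.65 dB
∠H = (87.71° + 68.20°) − (45.00° + 26.57°) = 84.34°

ω = 10: 40.3 dB, 96.2°; ω = 25: 50.7 dB, 84.3°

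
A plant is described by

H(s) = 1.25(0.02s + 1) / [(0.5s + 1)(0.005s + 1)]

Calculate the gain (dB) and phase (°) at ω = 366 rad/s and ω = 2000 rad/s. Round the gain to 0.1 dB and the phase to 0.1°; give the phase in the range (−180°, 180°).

ω = 366: -32.3 dB, -68.8°; ω = 2000: -46.1 dB, -85.7°

At ω = 366 rad/s:
zero (1 + j366·0.02) = 1 + j7.32 → |·| ≈ 7.388, ∠ ≈ 82.22°
pole (1 + j366·0.5) = 1 + j183 → |·| ≈ 183, ∠ ≈ 89.69°
pole (1 + j366·0.005) = 1 + j1.83 → |·| ≈ 2.0854, ∠ ≈ 61.35°
|H| = 1.25 · 7.388 / (183 · 2.0854) ≈ 0.024199
Gain = 20 log₁₀(0.024199) ≈ -32.32 dB
∠H = (82.22°) − (89.69° + 61.35°) = -68.82°

At ω = 2000 rad/s:
zero (1 + j2000·0.02) = 1 + j40 → |·| ≈ 40.012, ∠ ≈ 88.57°
pole (1 + j2000·0.5) = 1 + j1000 → |·| ≈ 1000, ∠ ≈ 89.94°
pole (1 + j2000·0.005) = 1 + j10 → |·| ≈ 10.05, ∠ ≈ 84.29°
|H| = 1.25 · 40.012 / (1000 · 10.05) ≈ 0.0049766
Gain = 20 log₁₀(0.0049766) ≈ -46.06 dB
∠H = (88.57°) − (89.94° + 84.29°) = -85.66°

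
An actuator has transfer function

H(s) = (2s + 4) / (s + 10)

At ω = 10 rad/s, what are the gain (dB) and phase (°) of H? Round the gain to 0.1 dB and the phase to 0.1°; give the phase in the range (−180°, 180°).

Substitute s = j10:
Numerator: 2(j10) + 4 = 4 + j20
Denominator: (j10) + 10 = 10 + j10
|N| = √(4² + 20²) ≈ 20.396, ∠N ≈ 78.69°
|D| = √(10² + 10²) ≈ 14.142, ∠D ≈ 45.00°
|H| = 20.396 / 14.142 ≈ 1.4422
Gain = 20 log₁₀(1.4422) ≈ 3.18 dB
∠H = 78.69° − 45.00° = 33.69°

3.2 dB, 33.7°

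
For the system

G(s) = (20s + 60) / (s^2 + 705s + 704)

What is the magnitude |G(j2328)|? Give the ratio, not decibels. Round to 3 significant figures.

Substitute s = j2328:
Numerator: 20(j2328) + 60 = 60 + j46560
Denominator: (j2328)^2 + 705(j2328) + 704 = -5418880 + j1641240
|N| = √(60² + 46560²) ≈ 46560, ∠N ≈ 89.93°
|D| = √(5418880² + 1641240²) ≈ 5.662e+06, ∠D ≈ 163.15°
|G| = 46560 / 5.662e+06 ≈ 0.0082232

0.00822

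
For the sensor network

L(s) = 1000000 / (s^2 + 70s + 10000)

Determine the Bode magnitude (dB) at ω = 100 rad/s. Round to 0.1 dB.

43.1 dB

At s = jω = j100:
quadratic: (j100)² + 70·j100 + 10000 = 0 + j7000 → |·| ≈ 7000, ∠ ≈ 90.00°
|L| = 1000000 / 7000 ≈ 142.86
Gain = 20 log₁₀(142.86) ≈ 43.10 dB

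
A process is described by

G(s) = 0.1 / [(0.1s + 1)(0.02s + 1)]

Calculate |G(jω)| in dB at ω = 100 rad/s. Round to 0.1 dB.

At ω = 100 rad/s:
pole (1 + j100·0.1) = 1 + j10 → |·| ≈ 10.05, ∠ ≈ 84.29°
pole (1 + j100·0.02) = 1 + j2 → |·| ≈ 2.2361, ∠ ≈ 63.43°
|G| = 0.1 · 1 / (10.05 · 2.2361) ≈ 0.0044498
Gain = 20 log₁₀(0.0044498) ≈ -47.03 dB

-47.0 dB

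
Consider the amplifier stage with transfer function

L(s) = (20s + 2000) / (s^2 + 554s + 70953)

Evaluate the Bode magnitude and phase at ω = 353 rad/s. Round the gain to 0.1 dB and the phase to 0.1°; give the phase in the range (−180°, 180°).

-28.8 dB, -31.2°

Substitute s = j353:
Numerator: 20(j353) + 2000 = 2000 + j7060
Denominator: (j353)^2 + 554(j353) + 70953 = -53656 + j195562
|N| = √(2000² + 7060²) ≈ 7337.8, ∠N ≈ 74.18°
|D| = √(53656² + 195562²) ≈ 2.0279e+05, ∠D ≈ 105.34°
|L| = 7337.8 / 2.0279e+05 ≈ 0.036184
Gain = 20 log₁₀(0.036184) ≈ -28.83 dB
∠L = 74.18° − 105.34° = -31.16°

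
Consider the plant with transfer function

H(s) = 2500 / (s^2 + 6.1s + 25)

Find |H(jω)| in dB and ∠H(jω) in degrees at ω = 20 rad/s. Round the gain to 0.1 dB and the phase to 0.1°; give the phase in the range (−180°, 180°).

At s = jω = j20:
quadratic: (j20)² + 6.1·j20 + 25 = -375 + j122 → |·| ≈ 394.35, ∠ ≈ 161.98°
|H| = 2500 / 394.35 ≈ 6.3395
Gain = 20 log₁₀(6.3395) ≈ 16.04 dB
∠H = 0.00° − 161.98° = -161.98°

16.0 dB, -162.0°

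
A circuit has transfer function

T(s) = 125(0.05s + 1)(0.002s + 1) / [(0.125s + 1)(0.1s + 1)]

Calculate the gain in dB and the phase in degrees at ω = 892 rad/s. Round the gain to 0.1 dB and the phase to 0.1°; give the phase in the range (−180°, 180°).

At ω = 892 rad/s:
zero (1 + j892·0.05) = 1 + j44.6 → |·| ≈ 44.611, ∠ ≈ 88.72°
zero (1 + j892·0.002) = 1 + j1.784 → |·| ≈ 2.0452, ∠ ≈ 60.73°
pole (1 + j892·0.125) = 1 + j111.5 → |·| ≈ 111.5, ∠ ≈ 89.49°
pole (1 + j892·0.1) = 1 + j89.2 → |·| ≈ 89.206, ∠ ≈ 89.36°
|T| = 125 · 44.611 · 2.0452 / (111.5 · 89.206) ≈ 1.1466
Gain = 20 log₁₀(1.1466) ≈ 1.19 dB
∠T = (88.72° + 60.73°) − (89.49° + 89.36°) = -29.40°

1.2 dB, -29.4°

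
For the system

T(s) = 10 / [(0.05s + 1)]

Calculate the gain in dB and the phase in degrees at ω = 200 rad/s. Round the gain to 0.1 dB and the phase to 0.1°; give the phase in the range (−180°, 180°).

At ω = 200 rad/s:
pole (1 + j200·0.05) = 1 + j10 → |·| ≈ 10.05, ∠ ≈ 84.29°
|T| = 10 · 1 / (10.05) ≈ 0.99502
Gain = 20 log₁₀(0.99502) ≈ -0.04 dB
∠T = (0°) − (84.29°) = -84.29°

-0.0 dB, -84.3°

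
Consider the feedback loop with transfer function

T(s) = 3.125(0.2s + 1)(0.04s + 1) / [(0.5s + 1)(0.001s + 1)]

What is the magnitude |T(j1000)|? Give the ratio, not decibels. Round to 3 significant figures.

35.4

At ω = 1000 rad/s:
zero (1 + j1000·0.2) = 1 + j200 → |·| ≈ 200, ∠ ≈ 89.71°
zero (1 + j1000·0.04) = 1 + j40 → |·| ≈ 40.012, ∠ ≈ 88.57°
pole (1 + j1000·0.5) = 1 + j500 → |·| ≈ 500, ∠ ≈ 89.89°
pole (1 + j1000·0.001) = 1 + j1 → |·| ≈ 1.4142, ∠ ≈ 45.00°
|T| = 3.125 · 200 · 40.012 / (500 · 1.4142) ≈ 35.366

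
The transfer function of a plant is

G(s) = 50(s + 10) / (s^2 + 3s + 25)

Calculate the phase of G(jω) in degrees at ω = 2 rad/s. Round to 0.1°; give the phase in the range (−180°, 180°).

-4.6°

At s = jω = j2:
zero (s+10): 10 + j2 → |·| = √(10²+2²) = √104 ≈ 10.198, ∠ = arctan(2/10) ≈ 11.31°
quadratic: (j2)² + 3·j2 + 25 = 21 + j6 → |·| ≈ 21.84, ∠ ≈ 15.95°
∠G = 11.31° − 15.95° = -4.64°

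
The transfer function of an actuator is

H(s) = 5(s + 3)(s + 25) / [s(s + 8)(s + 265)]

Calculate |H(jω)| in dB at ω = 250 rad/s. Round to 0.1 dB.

-37.2 dB

At s = jω = j250:
zero (s+3): 3 + j250 → |·| = √(3²+250²) = √62509 ≈ 250.02, ∠ = arctan(250/3) ≈ 89.31°
zero (s+25): 25 + j250 → |·| = √(25²+250²) = √63125 ≈ 251.25, ∠ = arctan(250/25) ≈ 84.29°
pole (s+8): 8 + j250 → |·| = √(8²+250²) = √62564 ≈ 250.13, ∠ = arctan(250/8) ≈ 88.17°
pole (s+265): 265 + j250 → |·| = √(265²+250²) = √132725 ≈ 364.31, ∠ = arctan(250/265) ≈ 43.33°
pole at origin: |s| = 250, ∠ = 90.00° (in denominator)
|H| = 5 · 62818 / 2.2781e+07 ≈ 0.013787
Gain = 20 log₁₀(0.013787) ≈ -37.21 dB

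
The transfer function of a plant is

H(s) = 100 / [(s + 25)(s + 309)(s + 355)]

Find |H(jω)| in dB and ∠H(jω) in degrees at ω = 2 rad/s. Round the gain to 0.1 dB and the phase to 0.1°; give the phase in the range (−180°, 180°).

-88.8 dB, -5.3°

At s = jω = j2:
pole (s+25): 25 + j2 → |·| = √(25²+2²) = √629 ≈ 25.08, ∠ = arctan(2/25) ≈ 4.57°
pole (s+309): 309 + j2 → |·| = √(309²+2²) = √95485 ≈ 309.01, ∠ = arctan(2/309) ≈ 0.37°
pole (s+355): 355 + j2 → |·| = √(355²+2²) = √126029 ≈ 355.01, ∠ = arctan(2/355) ≈ 0.32°
|H| = 100 / 2.7513e+06 ≈ 3.6346e-05
Gain = 20 log₁₀(3.6346e-05) ≈ -88.79 dB
∠H = 0.00° − 5.26° = -5.26°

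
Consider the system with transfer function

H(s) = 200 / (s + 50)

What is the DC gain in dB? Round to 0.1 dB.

12.0 dB

H(0) = 200 / 50 = 4
20 log₁₀(4) ≈ 12.04 dB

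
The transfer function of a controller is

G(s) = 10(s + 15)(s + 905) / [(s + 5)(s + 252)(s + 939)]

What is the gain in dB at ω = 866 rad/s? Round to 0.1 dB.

-39.3 dB

At s = jω = j866:
zero (s+15): 15 + j866 → |·| = √(15²+866²) = √750181 ≈ 866.13, ∠ = arctan(866/15) ≈ 89.01°
zero (s+905): 905 + j866 → |·| = √(905²+866²) = √1568981 ≈ 1252.6, ∠ = arctan(866/905) ≈ 43.74°
pole (s+5): 5 + j866 → |·| = √(5²+866²) = √749981 ≈ 866.01, ∠ = arctan(866/5) ≈ 89.67°
pole (s+252): 252 + j866 → |·| = √(252²+866²) = √813460 ≈ 901.92, ∠ = arctan(866/252) ≈ 73.78°
pole (s+939): 939 + j866 → |·| = √(939²+866²) = √1631677 ≈ 1277.4, ∠ = arctan(866/939) ≈ 42.68°
|G| = 10 · 1.0849e+06 / 9.9774e+08 ≈ 0.010874
Gain = 20 log₁₀(0.010874) ≈ -39.27 dB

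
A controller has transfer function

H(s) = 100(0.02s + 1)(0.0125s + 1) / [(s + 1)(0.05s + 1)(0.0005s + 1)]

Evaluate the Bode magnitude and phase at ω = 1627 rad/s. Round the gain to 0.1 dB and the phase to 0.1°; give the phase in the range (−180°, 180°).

At ω = 1627 rad/s:
zero (1 + j1627·0.02) = 1 + j32.54 → |·| ≈ 32.555, ∠ ≈ 88.24°
zero (1 + j1627·0.0125) = 1 + j20.3375 → |·| ≈ 20.362, ∠ ≈ 87.19°
pole (1 + j1627·1) = 1 + j1627 → |·| ≈ 1627, ∠ ≈ 89.96°
pole (1 + j1627·0.05) = 1 + j81.35 → |·| ≈ 81.356, ∠ ≈ 89.30°
pole (1 + j1627·0.0005) = 1 + j0.8135 → |·| ≈ 1.2891, ∠ ≈ 39.13°
|H| = 100 · 32.555 · 20.362 / (1627 · 81.356 · 1.2891) ≈ 0.38849
Gain = 20 log₁₀(0.38849) ≈ -8.21 dB
∠H = (88.24° + 87.19°) − (89.96° + 89.30° + 39.13°) = -42.96°

-8.2 dB, -43.0°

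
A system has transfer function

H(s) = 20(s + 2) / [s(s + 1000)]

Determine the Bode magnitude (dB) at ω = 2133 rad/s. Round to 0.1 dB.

At s = jω = j2133:
zero (s+2): 2 + j2133 → |·| = √(2²+2133²) = √4549693 ≈ 2133, ∠ = arctan(2133/2) ≈ 89.95°
pole (s+1000): 1000 + j2133 → |·| = √(1000²+2133²) = √5549689 ≈ 2355.8, ∠ = arctan(2133/1000) ≈ 64.88°
pole at origin: |s| = 2133, ∠ = 90.00° (in denominator)
|H| = 20 · 2133 / 5.0249e+06 ≈ 0.0084897
Gain = 20 log₁₀(0.0084897) ≈ -41.42 dB

-41.4 dB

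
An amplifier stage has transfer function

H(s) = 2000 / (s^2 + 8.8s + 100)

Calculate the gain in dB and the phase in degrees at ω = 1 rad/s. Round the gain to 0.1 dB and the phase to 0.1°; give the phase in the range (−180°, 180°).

At s = jω = j1:
quadratic: (j1)² + 8.8·j1 + 100 = 99 + j8.8 → |·| ≈ 99.39, ∠ ≈ 5.08°
|H| = 2000 / 99.39 ≈ 20.123
Gain = 20 log₁₀(20.123) ≈ 26.07 dB
∠H = 0.00° − 5.08° = -5.08°

26.1 dB, -5.1°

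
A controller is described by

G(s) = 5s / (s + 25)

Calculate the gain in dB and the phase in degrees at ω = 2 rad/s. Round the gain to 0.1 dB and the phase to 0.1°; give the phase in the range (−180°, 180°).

-8.0 dB, 85.4°

At s = jω = j2:
zero at origin: s = j2 → |·| = 2, ∠ = 90.00°
pole (s+25): 25 + j2 → |·| = √(25²+2²) = √629 ≈ 25.08, ∠ = arctan(2/25) ≈ 4.57°
|G| = 5 · 2 / 25.08 ≈ 0.39872
Gain = 20 log₁₀(0.39872) ≈ -7.99 dB
∠G = 90.00° − 4.57° = 85.43°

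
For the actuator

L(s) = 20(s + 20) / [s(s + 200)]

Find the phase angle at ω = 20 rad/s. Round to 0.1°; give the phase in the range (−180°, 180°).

At s = jω = j20:
zero (s+20): 20 + j20 → |·| = √(20²+20²) = √800 ≈ 28.284, ∠ = arctan(20/20) ≈ 45.00°
pole (s+200): 200 + j20 → |·| = √(200²+20²) = √40400 ≈ 201, ∠ = arctan(20/200) ≈ 5.71°
pole at origin: |s| = 20, ∠ = 90.00° (in denominator)
∠L = 45.00° − 95.71° = -50.71°

-50.7°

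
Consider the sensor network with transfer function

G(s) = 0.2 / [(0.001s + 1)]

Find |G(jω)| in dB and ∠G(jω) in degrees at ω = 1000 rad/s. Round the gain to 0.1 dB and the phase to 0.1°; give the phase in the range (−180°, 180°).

At ω = 1000 rad/s:
pole (1 + j1000·0.001) = 1 + j1 → |·| ≈ 1.4142, ∠ ≈ 45.00°
|G| = 0.2 · 1 / (1.4142) ≈ 0.14142
Gain = 20 log₁₀(0.14142) ≈ -16.99 dB
∠G = (0°) − (45.00°) = -45.00°

-17.0 dB, -45.0°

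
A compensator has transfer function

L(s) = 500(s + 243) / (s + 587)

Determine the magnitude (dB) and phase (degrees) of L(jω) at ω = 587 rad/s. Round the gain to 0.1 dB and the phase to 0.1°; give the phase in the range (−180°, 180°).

51.7 dB, 22.5°

At s = jω = j587:
zero (s+243): 243 + j587 → |·| = √(243²+587²) = √403618 ≈ 635.31, ∠ = arctan(587/243) ≈ 67.51°
pole (s+587): 587 + j587 → |·| = √(587²+587²) = √689138 ≈ 830.14, ∠ = arctan(587/587) ≈ 45.00°
|L| = 500 · 635.31 / 830.14 ≈ 382.65
Gain = 20 log₁₀(382.65) ≈ 51.66 dB
∠L = 67.51° − 45.00° = 22.51°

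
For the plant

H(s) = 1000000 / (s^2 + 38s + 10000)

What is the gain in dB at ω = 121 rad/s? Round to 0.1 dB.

At s = jω = j121:
quadratic: (j121)² + 38·j121 + 10000 = -4641 + j4598 → |·| ≈ 6533, ∠ ≈ 135.27°
|H| = 1000000 / 6533 ≈ 153.07
Gain = 20 log₁₀(153.07) ≈ 43.70 dB

43.7 dB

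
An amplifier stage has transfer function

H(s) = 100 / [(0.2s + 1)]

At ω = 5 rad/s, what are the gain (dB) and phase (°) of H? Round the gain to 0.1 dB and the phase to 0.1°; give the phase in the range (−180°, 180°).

37.0 dB, -45.0°

At ω = 5 rad/s:
pole (1 + j5·0.2) = 1 + j1 → |·| ≈ 1.4142, ∠ ≈ 45.00°
|H| = 100 · 1 / (1.4142) ≈ 70.711
Gain = 20 log₁₀(70.711) ≈ 36.99 dB
∠H = (0°) − (45.00°) = -45.00°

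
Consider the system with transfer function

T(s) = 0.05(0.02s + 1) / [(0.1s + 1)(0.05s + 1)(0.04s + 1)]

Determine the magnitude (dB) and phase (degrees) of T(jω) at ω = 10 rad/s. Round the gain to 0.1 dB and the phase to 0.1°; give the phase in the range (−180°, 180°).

At ω = 10 rad/s:
zero (1 + j10·0.02) = 1 + j0.2 → |·| ≈ 1.0198, ∠ ≈ 11.31°
pole (1 + j10·0.1) = 1 + j1 → |·| ≈ 1.4142, ∠ ≈ 45.00°
pole (1 + j10·0.05) = 1 + j0.5 → |·| ≈ 1.118, ∠ ≈ 26.57°
pole (1 + j10·0.04) = 1 + j0.4 → |·| ≈ 1.077, ∠ ≈ 21.80°
|T| = 0.05 · 1.0198 / (1.4142 · 1.118 · 1.077) ≈ 0.029944
Gain = 20 log₁₀(0.029944) ≈ -30.47 dB
∠T = (11.31°) − (45.00° + 26.57° + 21.80°) = -82.06°

-30.5 dB, -82.1°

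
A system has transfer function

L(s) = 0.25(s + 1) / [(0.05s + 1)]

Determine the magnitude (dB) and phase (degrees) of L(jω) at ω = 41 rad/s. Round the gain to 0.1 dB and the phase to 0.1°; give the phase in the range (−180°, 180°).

13.1 dB, 24.6°

At ω = 41 rad/s:
zero (1 + j41·1) = 1 + j41 → |·| ≈ 41.012, ∠ ≈ 88.60°
pole (1 + j41·0.05) = 1 + j2.05 → |·| ≈ 2.2809, ∠ ≈ 64.00°
|L| = 0.25 · 41.012 / (2.2809) ≈ 4.4952
Gain = 20 log₁₀(4.4952) ≈ 13.05 dB
∠L = (88.60°) − (64.00°) = 24.60°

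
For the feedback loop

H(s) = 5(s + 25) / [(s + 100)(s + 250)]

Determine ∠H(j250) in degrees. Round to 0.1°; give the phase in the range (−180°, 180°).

At s = jω = j250:
zero (s+25): 25 + j250 → |·| = √(25²+250²) = √63125 ≈ 251.25, ∠ = arctan(250/25) ≈ 84.29°
pole (s+100): 100 + j250 → |·| = √(100²+250²) = √72500 ≈ 269.26, ∠ = arctan(250/100) ≈ 68.20°
pole (s+250): 250 + j250 → |·| = √(250²+250²) = √125000 ≈ 353.55, ∠ = arctan(250/250) ≈ 45.00°
∠H = 84.29° − 113.20° = -28.91°

-28.9°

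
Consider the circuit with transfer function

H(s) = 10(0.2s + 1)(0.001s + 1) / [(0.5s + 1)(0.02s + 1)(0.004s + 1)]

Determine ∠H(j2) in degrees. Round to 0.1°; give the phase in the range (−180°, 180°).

-25.8°

At ω = 2 rad/s:
zero (1 + j2·0.2) = 1 + j0.4 → |·| ≈ 1.077, ∠ ≈ 21.80°
zero (1 + j2·0.001) = 1 + j0.002 → |·| ≈ 1, ∠ ≈ 0.11°
pole (1 + j2·0.5) = 1 + j1 → |·| ≈ 1.4142, ∠ ≈ 45.00°
pole (1 + j2·0.02) = 1 + j0.04 → |·| ≈ 1.0008, ∠ ≈ 2.29°
pole (1 + j2·0.004) = 1 + j0.008 → |·| ≈ 1, ∠ ≈ 0.46°
∠H = (21.80° + 0.11°) − (45.00° + 2.29° + 0.46°) = -25.84°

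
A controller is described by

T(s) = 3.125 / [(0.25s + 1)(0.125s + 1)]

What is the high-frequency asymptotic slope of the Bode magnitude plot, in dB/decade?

-40 dB/decade

Each pole contributes −20 dB/decade at high frequency; each zero contributes +20 dB/decade.
Net: 0 zero(s) − 2 pole(s) → -40 dB/decade.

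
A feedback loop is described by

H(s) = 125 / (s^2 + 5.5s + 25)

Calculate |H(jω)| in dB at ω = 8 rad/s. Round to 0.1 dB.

At s = jω = j8:
quadratic: (j8)² + 5.5·j8 + 25 = -39 + j44 → |·| ≈ 58.796, ∠ ≈ 131.55°
|H| = 125 / 58.796 ≈ 2.126
Gain = 20 log₁₀(2.126) ≈ 6.55 dB

6.6 dB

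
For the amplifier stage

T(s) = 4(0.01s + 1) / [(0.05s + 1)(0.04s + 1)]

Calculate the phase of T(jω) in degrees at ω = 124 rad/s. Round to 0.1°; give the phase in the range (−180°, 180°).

-108.3°

At ω = 124 rad/s:
zero (1 + j124·0.01) = 1 + j1.24 → |·| ≈ 1.593, ∠ ≈ 51.12°
pole (1 + j124·0.05) = 1 + j6.2 → |·| ≈ 6.2801, ∠ ≈ 80.84°
pole (1 + j124·0.04) = 1 + j4.96 → |·| ≈ 5.0598, ∠ ≈ 78.60°
∠T = (51.12°) − (80.84° + 78.60°) = -108.32°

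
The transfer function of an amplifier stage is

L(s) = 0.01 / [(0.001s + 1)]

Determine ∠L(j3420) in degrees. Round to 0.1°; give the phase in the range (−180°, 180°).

At ω = 3420 rad/s:
pole (1 + j3420·0.001) = 1 + j3.42 → |·| ≈ 3.5632, ∠ ≈ 73.70°
∠L = (0°) − (73.70°) = -73.70°

-73.7°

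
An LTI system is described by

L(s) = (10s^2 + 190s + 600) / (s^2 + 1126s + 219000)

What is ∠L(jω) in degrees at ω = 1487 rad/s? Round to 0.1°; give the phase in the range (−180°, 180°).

Substitute s = j1487:
Numerator: 10(j1487)^2 + 190(j1487) + 600 = -22111090 + j282530
Denominator: (j1487)^2 + 1126(j1487) + 219000 = -1992169 + j1674362
|N| = √(22111090² + 282530²) ≈ 2.2113e+07, ∠N ≈ 179.27°
|D| = √(1992169² + 1674362²) ≈ 2.6023e+06, ∠D ≈ 139.95°
∠L = 179.27° − 139.95° = 39.32°

39.3°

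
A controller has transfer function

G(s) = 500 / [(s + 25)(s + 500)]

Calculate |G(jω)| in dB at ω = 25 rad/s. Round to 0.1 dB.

-31.0 dB

At s = jω = j25:
pole (s+25): 25 + j25 → |·| = √(25²+25²) = √1250 ≈ 35.355, ∠ = arctan(25/25) ≈ 45.00°
pole (s+500): 500 + j25 → |·| = √(500²+25²) = √250625 ≈ 500.62, ∠ = arctan(25/500) ≈ 2.86°
|G| = 500 / 17699 ≈ 0.02825
Gain = 20 log₁₀(0.02825) ≈ -30.98 dB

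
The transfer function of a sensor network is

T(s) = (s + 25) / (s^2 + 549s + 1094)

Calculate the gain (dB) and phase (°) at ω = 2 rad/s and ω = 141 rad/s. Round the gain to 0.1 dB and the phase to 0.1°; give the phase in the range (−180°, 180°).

Substitute s = j2:
Numerator: (j2) + 25 = 25 + j2
Denominator: (j2)^2 + 549(j2) + 1094 = 1090 + j1098
|N| = √(25² + 2²) ≈ 25.08, ∠N ≈ 4.57°
|D| = √(1090² + 1098²) ≈ 1547.2, ∠D ≈ 45.21°
|T| = 25.08 / 1547.2 ≈ 0.01621
Gain = 20 log₁₀(0.01621) ≈ -35.80 dB
∠T = 4.57° − 45.21° = -40.64°

Substitute s = j141:
Numerator: (j141) + 25 = 25 + j141
Denominator: (j141)^2 + 549(j141) + 1094 = -18787 + j77409
|N| = √(25² + 141²) ≈ 143.2, ∠N ≈ 79.95°
|D| = √(18787² + 77409²) ≈ 79656, ∠D ≈ 103.64°
|T| = 143.2 / 79656 ≈ 0.0017977
Gain = 20 log₁₀(0.0017977) ≈ -54.91 dB
∠T = 79.95° − 103.64° = -23.69°

ω = 2: -35.8 dB, -40.6°; ω = 141: -54.9 dB, -23.7°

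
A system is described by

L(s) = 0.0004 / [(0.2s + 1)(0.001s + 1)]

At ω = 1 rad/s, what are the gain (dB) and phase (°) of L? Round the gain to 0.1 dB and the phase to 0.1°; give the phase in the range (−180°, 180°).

-68.1 dB, -11.4°

At ω = 1 rad/s:
pole (1 + j1·0.2) = 1 + j0.2 → |·| ≈ 1.0198, ∠ ≈ 11.31°
pole (1 + j1·0.001) = 1 + j0.001 → |·| ≈ 1, ∠ ≈ 0.06°
|L| = 0.0004 · 1 / (1.0198 · 1) ≈ 0.00039223
Gain = 20 log₁₀(0.00039223) ≈ -68.13 dB
∠L = (0°) − (11.31° + 0.06°) = -11.37°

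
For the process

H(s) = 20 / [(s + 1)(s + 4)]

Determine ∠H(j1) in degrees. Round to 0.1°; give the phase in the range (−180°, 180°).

-59.0°

At s = jω = j1:
pole (s+1): 1 + j1 → |·| = √(1²+1²) = √2 ≈ 1.4142, ∠ = arctan(1/1) ≈ 45.00°
pole (s+4): 4 + j1 → |·| = √(4²+1²) = √17 ≈ 4.1231, ∠ = arctan(1/4) ≈ 14.04°
∠H = 0.00° − 59.04° = -59.04°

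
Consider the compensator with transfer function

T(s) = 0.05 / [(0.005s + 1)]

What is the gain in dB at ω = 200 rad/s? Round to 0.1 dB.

-29.0 dB

At ω = 200 rad/s:
pole (1 + j200·0.005) = 1 + j1 → |·| ≈ 1.4142, ∠ ≈ 45.00°
|T| = 0.05 · 1 / (1.4142) ≈ 0.035356
Gain = 20 log₁₀(0.035356) ≈ -29.03 dB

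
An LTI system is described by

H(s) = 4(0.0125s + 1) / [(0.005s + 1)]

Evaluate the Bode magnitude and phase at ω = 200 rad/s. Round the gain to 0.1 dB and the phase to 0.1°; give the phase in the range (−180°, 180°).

17.6 dB, 23.2°

At ω = 200 rad/s:
zero (1 + j200·0.0125) = 1 + j2.5 → |·| ≈ 2.6926, ∠ ≈ 68.20°
pole (1 + j200·0.005) = 1 + j1 → |·| ≈ 1.4142, ∠ ≈ 45.00°
|H| = 4 · 2.6926 / (1.4142) ≈ 7.6159
Gain = 20 log₁₀(7.6159) ≈ 17.63 dB
∠H = (68.20°) − (45.00°) = 23.20°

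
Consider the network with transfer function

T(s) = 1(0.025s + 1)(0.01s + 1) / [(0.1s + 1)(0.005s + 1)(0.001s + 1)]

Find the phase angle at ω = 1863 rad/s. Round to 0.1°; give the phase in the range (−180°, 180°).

-59.6°

At ω = 1863 rad/s:
zero (1 + j1863·0.025) = 1 + j46.575 → |·| ≈ 46.586, ∠ ≈ 88.77°
zero (1 + j1863·0.01) = 1 + j18.63 → |·| ≈ 18.657, ∠ ≈ 86.93°
pole (1 + j1863·0.1) = 1 + j186.3 → |·| ≈ 186.3, ∠ ≈ 89.69°
pole (1 + j1863·0.005) = 1 + j9.315 → |·| ≈ 9.3685, ∠ ≈ 83.87°
pole (1 + j1863·0.001) = 1 + j1.863 → |·| ≈ 2.1144, ∠ ≈ 61.77°
∠T = (88.77° + 86.93°) − (89.69° + 83.87° + 61.77°) = -59.63°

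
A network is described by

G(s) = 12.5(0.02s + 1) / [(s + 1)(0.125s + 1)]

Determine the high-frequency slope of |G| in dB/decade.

-20 dB/decade

Each pole contributes −20 dB/decade at high frequency; each zero contributes +20 dB/decade.
Net: 1 zero(s) − 2 pole(s) → -20 dB/decade.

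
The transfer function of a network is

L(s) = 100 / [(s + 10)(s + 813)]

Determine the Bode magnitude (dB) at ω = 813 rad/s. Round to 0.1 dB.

At s = jω = j813:
pole (s+10): 10 + j813 → |·| = √(10²+813²) = √661069 ≈ 813.06, ∠ = arctan(813/10) ≈ 89.30°
pole (s+813): 813 + j813 → |·| = √(813²+813²) = √1321938 ≈ 1149.8, ∠ = arctan(813/813) ≈ 45.00°
|L| = 100 / 9.3486e+05 ≈ 0.00010697
Gain = 20 log₁₀(0.00010697) ≈ -79.41 dB

-79.4 dB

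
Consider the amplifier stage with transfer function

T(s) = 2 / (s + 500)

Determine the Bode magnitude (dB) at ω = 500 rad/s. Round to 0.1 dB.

-51.0 dB

At s = jω = j500:
pole (s+500): 500 + j500 → |·| = √(500²+500²) = √500000 ≈ 707.11, ∠ = arctan(500/500) ≈ 45.00°
|T| = 2 / 707.11 ≈ 0.0028284
Gain = 20 log₁₀(0.0028284) ≈ -50.97 dB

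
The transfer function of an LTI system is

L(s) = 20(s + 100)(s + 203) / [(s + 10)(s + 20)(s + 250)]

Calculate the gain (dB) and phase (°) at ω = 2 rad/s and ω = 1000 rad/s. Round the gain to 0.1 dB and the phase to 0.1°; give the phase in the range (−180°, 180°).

At s = jω = j2:
zero (s+100): 100 + j2 → |·| = √(100²+2²) = √10004 ≈ 100.02, ∠ = arctan(2/100) ≈ 1.15°
zero (s+203): 203 + j2 → |·| = √(203²+2²) = √41213 ≈ 203.01, ∠ = arctan(2/203) ≈ 0.56°
pole (s+10): 10 + j2 → |·| = √(10²+2²) = √104 ≈ 10.198, ∠ = arctan(2/10) ≈ 11.31°
pole (s+20): 20 + j2 → |·| = √(20²+2²) = √404 ≈ 20.1, ∠ = arctan(2/20) ≈ 5.71°
pole (s+250): 250 + j2 → |·| = √(250²+2²) = √62504 ≈ 250.01, ∠ = arctan(2/250) ≈ 0.46°
|L| = 20 · 20305 / 51247 ≈ 7.9244
Gain = 20 log₁₀(7.9244) ≈ 17.98 dB
∠L = 1.71° − 17.48° = -15.77°

At s = jω = j1000:
zero (s+100): 100 + j1000 → |·| = √(100²+1000²) = √1010000 ≈ 1005, ∠ = arctan(1000/100) ≈ 84.29°
zero (s+203): 203 + j1000 → |·| = √(203²+1000²) = √1041209 ≈ 1020.4, ∠ = arctan(1000/203) ≈ 78.52°
pole (s+10): 10 + j1000 → |·| = √(10²+1000²) = √1000100 ≈ 1000, ∠ = arctan(1000/10) ≈ 89.43°
pole (s+20): 20 + j1000 → |·| = √(20²+1000²) = √1000400 ≈ 1000.2, ∠ = arctan(1000/20) ≈ 88.85°
pole (s+250): 250 + j1000 → |·| = √(250²+1000²) = √1062500 ≈ 1030.8, ∠ = arctan(1000/250) ≈ 75.96°
|L| = 20 · 1.0255e+06 / 1.031e+09 ≈ 0.019893
Gain = 20 log₁₀(0.019893) ≈ -34.03 dB
∠L = 162.81° − 254.24° = -91.43°

ω = 2: 18.0 dB, -15.8°; ω = 1000: -34.0 dB, -91.4°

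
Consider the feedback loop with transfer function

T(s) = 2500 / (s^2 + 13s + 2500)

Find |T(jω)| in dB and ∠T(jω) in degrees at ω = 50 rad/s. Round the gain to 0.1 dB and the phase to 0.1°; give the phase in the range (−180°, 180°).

11.7 dB, -90.0°

At s = jω = j50:
quadratic: (j50)² + 13·j50 + 2500 = 0 + j650 → |·| ≈ 650, ∠ ≈ 90.00°
|T| = 2500 / 650 ≈ 3.8462
Gain = 20 log₁₀(3.8462) ≈ 11.70 dB
∠T = 0.00° − 90.00° = -90.00°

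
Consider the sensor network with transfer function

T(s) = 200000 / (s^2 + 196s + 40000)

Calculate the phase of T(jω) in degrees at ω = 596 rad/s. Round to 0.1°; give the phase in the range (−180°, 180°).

At s = jω = j596:
quadratic: (j596)² + 196·j596 + 40000 = -315216 + j116816 → |·| ≈ 3.3617e+05, ∠ ≈ 159.67°
∠T = 0.00° − 159.67° = -159.67°

-159.7°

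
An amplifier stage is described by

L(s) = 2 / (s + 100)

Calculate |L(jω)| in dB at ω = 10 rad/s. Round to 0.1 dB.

Substitute s = j10:
Numerator: 2 = 2 + j0
Denominator: (j10) + 100 = 100 + j10
|N| = √(2² + 0²) ≈ 2, ∠N ≈ 0.00°
|D| = √(100² + 10²) ≈ 100.5, ∠D ≈ 5.71°
|L| = 2 / 100.5 ≈ 0.0199
Gain = 20 log₁₀(0.0199) ≈ -34.02 dB

-34.0 dB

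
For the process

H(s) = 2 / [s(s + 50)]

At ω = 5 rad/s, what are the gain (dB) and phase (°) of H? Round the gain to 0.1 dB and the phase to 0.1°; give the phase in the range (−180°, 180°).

At s = jω = j5:
pole (s+50): 50 + j5 → |·| = √(50²+5²) = √2525 ≈ 50.249, ∠ = arctan(5/50) ≈ 5.71°
pole at origin: |s| = 5, ∠ = 90.00° (in denominator)
|H| = 2 / 251.25 ≈ 0.0079602
Gain = 20 log₁₀(0.0079602) ≈ -41.98 dB
∠H = 0.00° − 95.71° = -95.71°

-42.0 dB, -95.7°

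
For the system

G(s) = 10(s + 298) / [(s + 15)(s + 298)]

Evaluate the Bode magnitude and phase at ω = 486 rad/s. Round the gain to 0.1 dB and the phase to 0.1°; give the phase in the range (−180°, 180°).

At s = jω = j486:
zero (s+298): 298 + j486 → |·| = √(298²+486²) = √325000 ≈ 570.09, ∠ = arctan(486/298) ≈ 58.48°
pole (s+15): 15 + j486 → |·| = √(15²+486²) = √236421 ≈ 486.23, ∠ = arctan(486/15) ≈ 88.23°
pole (s+298): 298 + j486 → |·| = √(298²+486²) = √325000 ≈ 570.09, ∠ = arctan(486/298) ≈ 58.48°
|G| = 10 · 570.09 / 2.7719e+05 ≈ 0.020567
Gain = 20 log₁₀(0.020567) ≈ -33.74 dB
∠G = 58.48° − 146.71° = -88.23°

-33.7 dB, -88.2°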